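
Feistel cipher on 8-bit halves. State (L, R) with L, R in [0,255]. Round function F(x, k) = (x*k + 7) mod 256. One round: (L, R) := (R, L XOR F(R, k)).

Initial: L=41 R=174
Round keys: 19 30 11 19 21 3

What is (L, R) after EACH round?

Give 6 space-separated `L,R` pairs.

Answer: 174,216 216,249 249,98 98,180 180,169 169,182

Derivation:
Round 1 (k=19): L=174 R=216
Round 2 (k=30): L=216 R=249
Round 3 (k=11): L=249 R=98
Round 4 (k=19): L=98 R=180
Round 5 (k=21): L=180 R=169
Round 6 (k=3): L=169 R=182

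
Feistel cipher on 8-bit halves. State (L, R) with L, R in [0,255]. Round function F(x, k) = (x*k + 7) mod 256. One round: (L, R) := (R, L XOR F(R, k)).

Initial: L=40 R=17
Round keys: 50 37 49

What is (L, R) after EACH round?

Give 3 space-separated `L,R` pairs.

Round 1 (k=50): L=17 R=113
Round 2 (k=37): L=113 R=77
Round 3 (k=49): L=77 R=181

Answer: 17,113 113,77 77,181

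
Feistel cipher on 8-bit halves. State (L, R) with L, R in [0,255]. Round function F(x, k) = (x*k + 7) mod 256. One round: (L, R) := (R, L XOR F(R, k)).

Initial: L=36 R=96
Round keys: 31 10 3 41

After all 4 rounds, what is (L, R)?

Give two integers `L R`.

Answer: 85 225

Derivation:
Round 1 (k=31): L=96 R=131
Round 2 (k=10): L=131 R=69
Round 3 (k=3): L=69 R=85
Round 4 (k=41): L=85 R=225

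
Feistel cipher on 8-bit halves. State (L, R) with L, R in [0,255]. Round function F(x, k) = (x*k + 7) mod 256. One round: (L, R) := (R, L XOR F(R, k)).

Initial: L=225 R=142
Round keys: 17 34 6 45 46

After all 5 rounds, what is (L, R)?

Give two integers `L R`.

Answer: 141 4

Derivation:
Round 1 (k=17): L=142 R=148
Round 2 (k=34): L=148 R=33
Round 3 (k=6): L=33 R=89
Round 4 (k=45): L=89 R=141
Round 5 (k=46): L=141 R=4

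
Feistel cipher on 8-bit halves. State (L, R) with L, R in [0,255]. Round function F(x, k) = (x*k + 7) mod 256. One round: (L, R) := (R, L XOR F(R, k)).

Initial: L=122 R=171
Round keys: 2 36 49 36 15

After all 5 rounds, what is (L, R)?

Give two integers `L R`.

Answer: 15 96

Derivation:
Round 1 (k=2): L=171 R=39
Round 2 (k=36): L=39 R=40
Round 3 (k=49): L=40 R=136
Round 4 (k=36): L=136 R=15
Round 5 (k=15): L=15 R=96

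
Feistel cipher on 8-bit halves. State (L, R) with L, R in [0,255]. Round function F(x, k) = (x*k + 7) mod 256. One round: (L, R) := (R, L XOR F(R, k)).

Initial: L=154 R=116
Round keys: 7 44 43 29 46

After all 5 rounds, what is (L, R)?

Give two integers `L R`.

Answer: 215 84

Derivation:
Round 1 (k=7): L=116 R=169
Round 2 (k=44): L=169 R=103
Round 3 (k=43): L=103 R=253
Round 4 (k=29): L=253 R=215
Round 5 (k=46): L=215 R=84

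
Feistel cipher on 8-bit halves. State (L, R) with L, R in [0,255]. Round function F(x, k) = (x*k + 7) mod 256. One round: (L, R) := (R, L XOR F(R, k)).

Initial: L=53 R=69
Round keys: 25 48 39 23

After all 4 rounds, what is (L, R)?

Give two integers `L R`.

Answer: 148 33

Derivation:
Round 1 (k=25): L=69 R=241
Round 2 (k=48): L=241 R=114
Round 3 (k=39): L=114 R=148
Round 4 (k=23): L=148 R=33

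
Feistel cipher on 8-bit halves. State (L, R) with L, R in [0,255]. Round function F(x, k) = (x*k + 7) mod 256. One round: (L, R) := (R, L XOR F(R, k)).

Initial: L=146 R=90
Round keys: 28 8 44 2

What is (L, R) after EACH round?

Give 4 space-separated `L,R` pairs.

Round 1 (k=28): L=90 R=77
Round 2 (k=8): L=77 R=53
Round 3 (k=44): L=53 R=110
Round 4 (k=2): L=110 R=214

Answer: 90,77 77,53 53,110 110,214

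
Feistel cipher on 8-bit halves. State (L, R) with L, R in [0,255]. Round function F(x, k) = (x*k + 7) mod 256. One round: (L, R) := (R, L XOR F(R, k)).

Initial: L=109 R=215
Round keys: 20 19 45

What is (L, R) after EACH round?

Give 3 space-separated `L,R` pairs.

Answer: 215,190 190,246 246,251

Derivation:
Round 1 (k=20): L=215 R=190
Round 2 (k=19): L=190 R=246
Round 3 (k=45): L=246 R=251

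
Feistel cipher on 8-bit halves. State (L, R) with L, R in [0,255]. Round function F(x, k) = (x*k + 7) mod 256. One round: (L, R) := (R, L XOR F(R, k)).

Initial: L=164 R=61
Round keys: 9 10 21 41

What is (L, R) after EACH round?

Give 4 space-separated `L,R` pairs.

Round 1 (k=9): L=61 R=136
Round 2 (k=10): L=136 R=106
Round 3 (k=21): L=106 R=49
Round 4 (k=41): L=49 R=138

Answer: 61,136 136,106 106,49 49,138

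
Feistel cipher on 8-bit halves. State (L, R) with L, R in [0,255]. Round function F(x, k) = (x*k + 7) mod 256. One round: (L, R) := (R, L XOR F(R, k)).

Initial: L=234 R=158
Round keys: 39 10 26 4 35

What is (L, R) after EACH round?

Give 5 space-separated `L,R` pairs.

Answer: 158,243 243,27 27,54 54,196 196,229

Derivation:
Round 1 (k=39): L=158 R=243
Round 2 (k=10): L=243 R=27
Round 3 (k=26): L=27 R=54
Round 4 (k=4): L=54 R=196
Round 5 (k=35): L=196 R=229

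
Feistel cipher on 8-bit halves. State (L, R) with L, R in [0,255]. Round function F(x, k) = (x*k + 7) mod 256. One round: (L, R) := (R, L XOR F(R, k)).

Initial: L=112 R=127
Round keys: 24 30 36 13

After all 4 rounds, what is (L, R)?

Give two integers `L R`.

Round 1 (k=24): L=127 R=159
Round 2 (k=30): L=159 R=214
Round 3 (k=36): L=214 R=128
Round 4 (k=13): L=128 R=81

Answer: 128 81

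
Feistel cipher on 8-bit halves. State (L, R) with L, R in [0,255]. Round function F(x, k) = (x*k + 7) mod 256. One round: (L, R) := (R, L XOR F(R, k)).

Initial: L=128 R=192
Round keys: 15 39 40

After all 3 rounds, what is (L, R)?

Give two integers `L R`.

Answer: 152 0

Derivation:
Round 1 (k=15): L=192 R=199
Round 2 (k=39): L=199 R=152
Round 3 (k=40): L=152 R=0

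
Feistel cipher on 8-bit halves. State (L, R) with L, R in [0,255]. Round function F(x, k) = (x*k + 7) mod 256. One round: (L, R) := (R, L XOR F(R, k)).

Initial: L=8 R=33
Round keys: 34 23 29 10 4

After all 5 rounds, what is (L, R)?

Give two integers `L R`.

Answer: 170 196

Derivation:
Round 1 (k=34): L=33 R=97
Round 2 (k=23): L=97 R=159
Round 3 (k=29): L=159 R=107
Round 4 (k=10): L=107 R=170
Round 5 (k=4): L=170 R=196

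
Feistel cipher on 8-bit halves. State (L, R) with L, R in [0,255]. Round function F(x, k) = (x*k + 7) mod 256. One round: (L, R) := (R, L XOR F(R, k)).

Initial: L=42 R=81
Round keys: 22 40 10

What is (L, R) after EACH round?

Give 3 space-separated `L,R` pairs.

Round 1 (k=22): L=81 R=215
Round 2 (k=40): L=215 R=206
Round 3 (k=10): L=206 R=196

Answer: 81,215 215,206 206,196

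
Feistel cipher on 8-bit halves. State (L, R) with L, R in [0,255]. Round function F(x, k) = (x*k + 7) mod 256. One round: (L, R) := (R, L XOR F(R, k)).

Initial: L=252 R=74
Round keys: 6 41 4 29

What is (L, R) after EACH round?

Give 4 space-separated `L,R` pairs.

Round 1 (k=6): L=74 R=63
Round 2 (k=41): L=63 R=84
Round 3 (k=4): L=84 R=104
Round 4 (k=29): L=104 R=155

Answer: 74,63 63,84 84,104 104,155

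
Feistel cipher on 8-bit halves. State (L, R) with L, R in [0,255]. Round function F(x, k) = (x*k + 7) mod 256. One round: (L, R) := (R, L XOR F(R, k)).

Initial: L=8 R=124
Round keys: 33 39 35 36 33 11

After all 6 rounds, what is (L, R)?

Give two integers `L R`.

Round 1 (k=33): L=124 R=11
Round 2 (k=39): L=11 R=200
Round 3 (k=35): L=200 R=84
Round 4 (k=36): L=84 R=31
Round 5 (k=33): L=31 R=82
Round 6 (k=11): L=82 R=146

Answer: 82 146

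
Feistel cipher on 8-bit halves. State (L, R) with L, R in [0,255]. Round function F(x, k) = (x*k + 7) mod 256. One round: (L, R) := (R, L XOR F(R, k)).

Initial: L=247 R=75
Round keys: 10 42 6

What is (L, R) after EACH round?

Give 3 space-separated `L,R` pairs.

Round 1 (k=10): L=75 R=2
Round 2 (k=42): L=2 R=16
Round 3 (k=6): L=16 R=101

Answer: 75,2 2,16 16,101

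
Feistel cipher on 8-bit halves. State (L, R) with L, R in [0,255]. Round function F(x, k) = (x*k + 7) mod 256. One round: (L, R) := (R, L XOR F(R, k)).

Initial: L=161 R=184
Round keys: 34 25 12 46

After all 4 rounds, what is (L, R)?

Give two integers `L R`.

Round 1 (k=34): L=184 R=214
Round 2 (k=25): L=214 R=85
Round 3 (k=12): L=85 R=213
Round 4 (k=46): L=213 R=24

Answer: 213 24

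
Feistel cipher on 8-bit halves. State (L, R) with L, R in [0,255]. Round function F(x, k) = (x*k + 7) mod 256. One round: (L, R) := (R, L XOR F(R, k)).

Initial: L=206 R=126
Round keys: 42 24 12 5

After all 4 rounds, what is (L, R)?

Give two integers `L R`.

Round 1 (k=42): L=126 R=125
Round 2 (k=24): L=125 R=193
Round 3 (k=12): L=193 R=110
Round 4 (k=5): L=110 R=236

Answer: 110 236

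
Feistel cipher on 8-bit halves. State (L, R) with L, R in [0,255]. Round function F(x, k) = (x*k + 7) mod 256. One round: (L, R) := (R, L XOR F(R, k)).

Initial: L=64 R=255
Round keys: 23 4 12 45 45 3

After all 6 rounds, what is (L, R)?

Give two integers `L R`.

Answer: 126 171

Derivation:
Round 1 (k=23): L=255 R=176
Round 2 (k=4): L=176 R=56
Round 3 (k=12): L=56 R=23
Round 4 (k=45): L=23 R=42
Round 5 (k=45): L=42 R=126
Round 6 (k=3): L=126 R=171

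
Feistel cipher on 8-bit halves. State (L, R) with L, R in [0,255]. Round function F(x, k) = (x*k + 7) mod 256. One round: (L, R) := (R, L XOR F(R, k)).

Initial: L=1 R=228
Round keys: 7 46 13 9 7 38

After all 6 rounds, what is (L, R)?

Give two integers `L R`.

Answer: 199 177

Derivation:
Round 1 (k=7): L=228 R=66
Round 2 (k=46): L=66 R=7
Round 3 (k=13): L=7 R=32
Round 4 (k=9): L=32 R=32
Round 5 (k=7): L=32 R=199
Round 6 (k=38): L=199 R=177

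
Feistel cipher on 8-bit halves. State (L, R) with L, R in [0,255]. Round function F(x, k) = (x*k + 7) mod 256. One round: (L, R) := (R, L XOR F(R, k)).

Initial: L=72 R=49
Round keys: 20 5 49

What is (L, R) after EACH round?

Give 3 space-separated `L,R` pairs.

Round 1 (k=20): L=49 R=147
Round 2 (k=5): L=147 R=215
Round 3 (k=49): L=215 R=189

Answer: 49,147 147,215 215,189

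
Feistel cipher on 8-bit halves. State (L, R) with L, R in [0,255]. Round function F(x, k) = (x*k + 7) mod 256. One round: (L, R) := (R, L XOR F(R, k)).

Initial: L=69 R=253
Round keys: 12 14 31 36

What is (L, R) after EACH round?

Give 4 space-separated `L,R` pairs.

Answer: 253,166 166,230 230,71 71,229

Derivation:
Round 1 (k=12): L=253 R=166
Round 2 (k=14): L=166 R=230
Round 3 (k=31): L=230 R=71
Round 4 (k=36): L=71 R=229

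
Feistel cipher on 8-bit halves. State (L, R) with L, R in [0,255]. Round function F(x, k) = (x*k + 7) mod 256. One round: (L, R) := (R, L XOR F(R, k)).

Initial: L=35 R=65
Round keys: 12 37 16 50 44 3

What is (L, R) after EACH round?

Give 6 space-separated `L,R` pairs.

Answer: 65,48 48,182 182,87 87,179 179,156 156,104

Derivation:
Round 1 (k=12): L=65 R=48
Round 2 (k=37): L=48 R=182
Round 3 (k=16): L=182 R=87
Round 4 (k=50): L=87 R=179
Round 5 (k=44): L=179 R=156
Round 6 (k=3): L=156 R=104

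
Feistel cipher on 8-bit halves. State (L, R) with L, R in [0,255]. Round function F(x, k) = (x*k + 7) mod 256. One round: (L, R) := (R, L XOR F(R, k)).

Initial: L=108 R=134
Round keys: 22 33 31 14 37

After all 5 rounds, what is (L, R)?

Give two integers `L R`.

Round 1 (k=22): L=134 R=231
Round 2 (k=33): L=231 R=72
Round 3 (k=31): L=72 R=88
Round 4 (k=14): L=88 R=159
Round 5 (k=37): L=159 R=90

Answer: 159 90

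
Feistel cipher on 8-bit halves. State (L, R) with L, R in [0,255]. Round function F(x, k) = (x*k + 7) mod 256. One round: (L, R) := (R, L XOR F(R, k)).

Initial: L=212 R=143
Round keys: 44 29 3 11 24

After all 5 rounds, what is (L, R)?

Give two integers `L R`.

Round 1 (k=44): L=143 R=79
Round 2 (k=29): L=79 R=117
Round 3 (k=3): L=117 R=41
Round 4 (k=11): L=41 R=191
Round 5 (k=24): L=191 R=198

Answer: 191 198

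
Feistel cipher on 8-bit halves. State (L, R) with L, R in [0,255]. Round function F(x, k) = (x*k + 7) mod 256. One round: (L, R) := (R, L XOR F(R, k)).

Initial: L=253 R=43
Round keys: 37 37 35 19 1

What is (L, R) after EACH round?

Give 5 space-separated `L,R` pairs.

Round 1 (k=37): L=43 R=195
Round 2 (k=37): L=195 R=29
Round 3 (k=35): L=29 R=61
Round 4 (k=19): L=61 R=147
Round 5 (k=1): L=147 R=167

Answer: 43,195 195,29 29,61 61,147 147,167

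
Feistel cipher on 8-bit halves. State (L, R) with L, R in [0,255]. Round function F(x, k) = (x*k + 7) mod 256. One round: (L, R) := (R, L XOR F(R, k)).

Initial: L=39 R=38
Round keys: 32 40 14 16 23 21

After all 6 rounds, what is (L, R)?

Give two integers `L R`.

Answer: 148 93

Derivation:
Round 1 (k=32): L=38 R=224
Round 2 (k=40): L=224 R=33
Round 3 (k=14): L=33 R=53
Round 4 (k=16): L=53 R=118
Round 5 (k=23): L=118 R=148
Round 6 (k=21): L=148 R=93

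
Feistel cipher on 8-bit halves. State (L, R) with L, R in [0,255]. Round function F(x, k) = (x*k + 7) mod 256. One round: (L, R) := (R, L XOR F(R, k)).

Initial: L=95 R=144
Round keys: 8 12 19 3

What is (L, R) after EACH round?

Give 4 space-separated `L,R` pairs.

Answer: 144,216 216,183 183,68 68,100

Derivation:
Round 1 (k=8): L=144 R=216
Round 2 (k=12): L=216 R=183
Round 3 (k=19): L=183 R=68
Round 4 (k=3): L=68 R=100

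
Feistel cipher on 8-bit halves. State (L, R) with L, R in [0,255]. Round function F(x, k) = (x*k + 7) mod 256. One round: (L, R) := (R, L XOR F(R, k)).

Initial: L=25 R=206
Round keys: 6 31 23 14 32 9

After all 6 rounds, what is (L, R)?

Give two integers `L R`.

Round 1 (k=6): L=206 R=194
Round 2 (k=31): L=194 R=75
Round 3 (k=23): L=75 R=6
Round 4 (k=14): L=6 R=16
Round 5 (k=32): L=16 R=1
Round 6 (k=9): L=1 R=0

Answer: 1 0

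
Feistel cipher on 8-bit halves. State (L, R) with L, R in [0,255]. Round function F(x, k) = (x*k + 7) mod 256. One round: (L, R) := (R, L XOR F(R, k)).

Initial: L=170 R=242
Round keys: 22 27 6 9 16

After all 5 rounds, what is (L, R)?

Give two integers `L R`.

Round 1 (k=22): L=242 R=121
Round 2 (k=27): L=121 R=56
Round 3 (k=6): L=56 R=46
Round 4 (k=9): L=46 R=157
Round 5 (k=16): L=157 R=249

Answer: 157 249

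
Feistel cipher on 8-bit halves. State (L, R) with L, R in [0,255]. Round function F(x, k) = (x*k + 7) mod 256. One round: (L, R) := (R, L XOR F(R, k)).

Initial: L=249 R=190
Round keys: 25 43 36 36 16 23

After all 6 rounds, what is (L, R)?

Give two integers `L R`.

Round 1 (k=25): L=190 R=108
Round 2 (k=43): L=108 R=149
Round 3 (k=36): L=149 R=151
Round 4 (k=36): L=151 R=214
Round 5 (k=16): L=214 R=240
Round 6 (k=23): L=240 R=65

Answer: 240 65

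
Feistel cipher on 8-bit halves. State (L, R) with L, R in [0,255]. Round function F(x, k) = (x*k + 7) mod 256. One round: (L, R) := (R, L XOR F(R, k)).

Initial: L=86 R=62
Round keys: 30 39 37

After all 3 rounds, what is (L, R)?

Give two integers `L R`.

Answer: 76 30

Derivation:
Round 1 (k=30): L=62 R=29
Round 2 (k=39): L=29 R=76
Round 3 (k=37): L=76 R=30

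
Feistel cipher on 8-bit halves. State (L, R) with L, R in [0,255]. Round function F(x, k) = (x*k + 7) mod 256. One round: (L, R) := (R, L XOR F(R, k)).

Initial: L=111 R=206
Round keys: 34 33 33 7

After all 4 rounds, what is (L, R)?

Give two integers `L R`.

Answer: 8 98

Derivation:
Round 1 (k=34): L=206 R=12
Round 2 (k=33): L=12 R=93
Round 3 (k=33): L=93 R=8
Round 4 (k=7): L=8 R=98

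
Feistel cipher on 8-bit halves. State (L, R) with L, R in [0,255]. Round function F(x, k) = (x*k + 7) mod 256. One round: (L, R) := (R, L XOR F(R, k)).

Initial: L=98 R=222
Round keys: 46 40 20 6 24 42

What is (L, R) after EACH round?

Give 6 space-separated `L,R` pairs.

Answer: 222,137 137,177 177,82 82,66 66,101 101,219

Derivation:
Round 1 (k=46): L=222 R=137
Round 2 (k=40): L=137 R=177
Round 3 (k=20): L=177 R=82
Round 4 (k=6): L=82 R=66
Round 5 (k=24): L=66 R=101
Round 6 (k=42): L=101 R=219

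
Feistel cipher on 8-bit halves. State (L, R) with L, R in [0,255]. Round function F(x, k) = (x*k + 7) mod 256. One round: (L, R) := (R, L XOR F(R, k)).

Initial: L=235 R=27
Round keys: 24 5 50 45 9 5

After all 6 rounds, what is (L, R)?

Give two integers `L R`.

Round 1 (k=24): L=27 R=100
Round 2 (k=5): L=100 R=224
Round 3 (k=50): L=224 R=163
Round 4 (k=45): L=163 R=78
Round 5 (k=9): L=78 R=102
Round 6 (k=5): L=102 R=75

Answer: 102 75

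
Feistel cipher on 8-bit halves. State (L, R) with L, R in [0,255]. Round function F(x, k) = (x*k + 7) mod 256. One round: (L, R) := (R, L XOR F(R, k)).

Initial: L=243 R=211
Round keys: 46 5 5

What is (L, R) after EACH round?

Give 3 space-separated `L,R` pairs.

Round 1 (k=46): L=211 R=2
Round 2 (k=5): L=2 R=194
Round 3 (k=5): L=194 R=211

Answer: 211,2 2,194 194,211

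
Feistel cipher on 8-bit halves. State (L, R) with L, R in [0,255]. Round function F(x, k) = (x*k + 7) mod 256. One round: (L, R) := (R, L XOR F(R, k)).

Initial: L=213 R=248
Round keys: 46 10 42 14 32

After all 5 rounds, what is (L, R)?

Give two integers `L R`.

Answer: 10 64

Derivation:
Round 1 (k=46): L=248 R=66
Round 2 (k=10): L=66 R=99
Round 3 (k=42): L=99 R=7
Round 4 (k=14): L=7 R=10
Round 5 (k=32): L=10 R=64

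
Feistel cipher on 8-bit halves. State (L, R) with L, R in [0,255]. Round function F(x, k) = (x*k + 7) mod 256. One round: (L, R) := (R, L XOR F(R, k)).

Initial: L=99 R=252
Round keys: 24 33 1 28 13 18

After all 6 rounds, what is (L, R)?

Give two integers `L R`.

Round 1 (k=24): L=252 R=196
Round 2 (k=33): L=196 R=183
Round 3 (k=1): L=183 R=122
Round 4 (k=28): L=122 R=232
Round 5 (k=13): L=232 R=181
Round 6 (k=18): L=181 R=41

Answer: 181 41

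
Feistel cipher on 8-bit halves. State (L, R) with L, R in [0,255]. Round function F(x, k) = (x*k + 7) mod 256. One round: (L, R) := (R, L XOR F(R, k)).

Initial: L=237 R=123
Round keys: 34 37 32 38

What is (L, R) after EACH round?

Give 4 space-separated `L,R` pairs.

Round 1 (k=34): L=123 R=176
Round 2 (k=37): L=176 R=12
Round 3 (k=32): L=12 R=55
Round 4 (k=38): L=55 R=61

Answer: 123,176 176,12 12,55 55,61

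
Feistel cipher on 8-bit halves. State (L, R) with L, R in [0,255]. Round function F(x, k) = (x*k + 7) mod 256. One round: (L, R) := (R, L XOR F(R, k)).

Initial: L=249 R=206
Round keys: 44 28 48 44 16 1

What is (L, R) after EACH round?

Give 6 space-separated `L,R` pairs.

Round 1 (k=44): L=206 R=150
Round 2 (k=28): L=150 R=161
Round 3 (k=48): L=161 R=161
Round 4 (k=44): L=161 R=18
Round 5 (k=16): L=18 R=134
Round 6 (k=1): L=134 R=159

Answer: 206,150 150,161 161,161 161,18 18,134 134,159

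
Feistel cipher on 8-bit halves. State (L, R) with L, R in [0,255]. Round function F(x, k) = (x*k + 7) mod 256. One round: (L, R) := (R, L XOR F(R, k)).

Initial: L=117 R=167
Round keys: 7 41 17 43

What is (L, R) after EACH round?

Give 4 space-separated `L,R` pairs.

Round 1 (k=7): L=167 R=237
Round 2 (k=41): L=237 R=91
Round 3 (k=17): L=91 R=255
Round 4 (k=43): L=255 R=135

Answer: 167,237 237,91 91,255 255,135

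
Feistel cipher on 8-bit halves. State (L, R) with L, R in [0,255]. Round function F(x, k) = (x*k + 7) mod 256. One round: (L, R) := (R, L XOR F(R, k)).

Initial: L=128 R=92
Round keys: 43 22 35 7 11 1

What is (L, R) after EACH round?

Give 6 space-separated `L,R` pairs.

Answer: 92,251 251,197 197,13 13,167 167,57 57,231

Derivation:
Round 1 (k=43): L=92 R=251
Round 2 (k=22): L=251 R=197
Round 3 (k=35): L=197 R=13
Round 4 (k=7): L=13 R=167
Round 5 (k=11): L=167 R=57
Round 6 (k=1): L=57 R=231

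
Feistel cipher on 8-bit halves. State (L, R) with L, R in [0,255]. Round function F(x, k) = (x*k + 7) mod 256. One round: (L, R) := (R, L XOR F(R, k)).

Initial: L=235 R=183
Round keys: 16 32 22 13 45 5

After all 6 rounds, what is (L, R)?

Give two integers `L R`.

Answer: 190 11

Derivation:
Round 1 (k=16): L=183 R=156
Round 2 (k=32): L=156 R=48
Round 3 (k=22): L=48 R=187
Round 4 (k=13): L=187 R=182
Round 5 (k=45): L=182 R=190
Round 6 (k=5): L=190 R=11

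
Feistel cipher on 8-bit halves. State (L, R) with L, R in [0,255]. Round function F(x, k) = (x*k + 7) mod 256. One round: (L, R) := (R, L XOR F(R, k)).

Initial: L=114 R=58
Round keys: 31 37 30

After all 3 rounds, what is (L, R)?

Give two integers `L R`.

Answer: 88 40

Derivation:
Round 1 (k=31): L=58 R=127
Round 2 (k=37): L=127 R=88
Round 3 (k=30): L=88 R=40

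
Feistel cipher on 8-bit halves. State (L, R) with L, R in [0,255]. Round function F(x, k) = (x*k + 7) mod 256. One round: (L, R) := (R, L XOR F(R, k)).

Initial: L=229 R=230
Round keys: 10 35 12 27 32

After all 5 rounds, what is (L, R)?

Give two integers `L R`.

Round 1 (k=10): L=230 R=230
Round 2 (k=35): L=230 R=159
Round 3 (k=12): L=159 R=157
Round 4 (k=27): L=157 R=9
Round 5 (k=32): L=9 R=186

Answer: 9 186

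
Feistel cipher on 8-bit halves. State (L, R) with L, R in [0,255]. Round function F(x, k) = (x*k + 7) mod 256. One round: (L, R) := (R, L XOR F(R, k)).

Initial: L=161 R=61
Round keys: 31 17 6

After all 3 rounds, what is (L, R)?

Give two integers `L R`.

Round 1 (k=31): L=61 R=203
Round 2 (k=17): L=203 R=191
Round 3 (k=6): L=191 R=74

Answer: 191 74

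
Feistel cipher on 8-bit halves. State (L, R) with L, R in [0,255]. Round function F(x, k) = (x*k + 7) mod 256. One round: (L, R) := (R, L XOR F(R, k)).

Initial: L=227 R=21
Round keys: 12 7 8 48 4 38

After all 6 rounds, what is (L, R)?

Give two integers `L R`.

Answer: 236 106

Derivation:
Round 1 (k=12): L=21 R=224
Round 2 (k=7): L=224 R=50
Round 3 (k=8): L=50 R=119
Round 4 (k=48): L=119 R=101
Round 5 (k=4): L=101 R=236
Round 6 (k=38): L=236 R=106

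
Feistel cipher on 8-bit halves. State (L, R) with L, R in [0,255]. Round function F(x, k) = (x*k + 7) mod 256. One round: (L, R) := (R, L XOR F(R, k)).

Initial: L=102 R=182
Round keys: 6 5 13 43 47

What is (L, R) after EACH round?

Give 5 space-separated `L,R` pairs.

Round 1 (k=6): L=182 R=45
Round 2 (k=5): L=45 R=94
Round 3 (k=13): L=94 R=224
Round 4 (k=43): L=224 R=249
Round 5 (k=47): L=249 R=94

Answer: 182,45 45,94 94,224 224,249 249,94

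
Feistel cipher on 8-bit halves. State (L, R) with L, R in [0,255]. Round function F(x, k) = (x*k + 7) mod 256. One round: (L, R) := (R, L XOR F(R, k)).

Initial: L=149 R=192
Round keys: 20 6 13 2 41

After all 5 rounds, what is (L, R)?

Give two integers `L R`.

Round 1 (k=20): L=192 R=146
Round 2 (k=6): L=146 R=179
Round 3 (k=13): L=179 R=140
Round 4 (k=2): L=140 R=172
Round 5 (k=41): L=172 R=31

Answer: 172 31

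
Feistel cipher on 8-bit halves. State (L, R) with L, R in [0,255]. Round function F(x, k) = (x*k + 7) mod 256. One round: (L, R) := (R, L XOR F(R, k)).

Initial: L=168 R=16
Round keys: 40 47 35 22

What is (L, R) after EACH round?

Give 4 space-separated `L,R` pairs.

Answer: 16,47 47,184 184,0 0,191

Derivation:
Round 1 (k=40): L=16 R=47
Round 2 (k=47): L=47 R=184
Round 3 (k=35): L=184 R=0
Round 4 (k=22): L=0 R=191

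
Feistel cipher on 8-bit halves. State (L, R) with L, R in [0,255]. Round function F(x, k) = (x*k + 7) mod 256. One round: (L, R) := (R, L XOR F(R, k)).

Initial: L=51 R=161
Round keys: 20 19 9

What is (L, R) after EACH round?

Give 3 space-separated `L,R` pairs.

Answer: 161,168 168,222 222,125

Derivation:
Round 1 (k=20): L=161 R=168
Round 2 (k=19): L=168 R=222
Round 3 (k=9): L=222 R=125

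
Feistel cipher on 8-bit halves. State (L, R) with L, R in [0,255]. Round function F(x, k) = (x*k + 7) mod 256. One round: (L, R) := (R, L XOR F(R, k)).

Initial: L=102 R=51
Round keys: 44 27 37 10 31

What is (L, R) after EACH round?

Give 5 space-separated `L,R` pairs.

Answer: 51,173 173,117 117,93 93,220 220,246

Derivation:
Round 1 (k=44): L=51 R=173
Round 2 (k=27): L=173 R=117
Round 3 (k=37): L=117 R=93
Round 4 (k=10): L=93 R=220
Round 5 (k=31): L=220 R=246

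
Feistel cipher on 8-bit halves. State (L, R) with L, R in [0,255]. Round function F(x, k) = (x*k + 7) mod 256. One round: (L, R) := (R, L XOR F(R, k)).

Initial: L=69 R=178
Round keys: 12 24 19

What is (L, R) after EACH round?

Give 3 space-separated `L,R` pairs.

Round 1 (k=12): L=178 R=26
Round 2 (k=24): L=26 R=197
Round 3 (k=19): L=197 R=188

Answer: 178,26 26,197 197,188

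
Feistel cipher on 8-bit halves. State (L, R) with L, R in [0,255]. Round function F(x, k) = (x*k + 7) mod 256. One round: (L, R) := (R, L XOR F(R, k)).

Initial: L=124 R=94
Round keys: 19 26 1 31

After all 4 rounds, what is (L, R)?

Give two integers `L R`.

Answer: 147 51

Derivation:
Round 1 (k=19): L=94 R=125
Round 2 (k=26): L=125 R=231
Round 3 (k=1): L=231 R=147
Round 4 (k=31): L=147 R=51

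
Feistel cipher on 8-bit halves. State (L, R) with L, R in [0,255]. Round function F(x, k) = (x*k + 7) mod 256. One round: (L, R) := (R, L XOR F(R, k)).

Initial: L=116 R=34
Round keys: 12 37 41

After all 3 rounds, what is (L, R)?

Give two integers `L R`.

Answer: 220 168

Derivation:
Round 1 (k=12): L=34 R=235
Round 2 (k=37): L=235 R=220
Round 3 (k=41): L=220 R=168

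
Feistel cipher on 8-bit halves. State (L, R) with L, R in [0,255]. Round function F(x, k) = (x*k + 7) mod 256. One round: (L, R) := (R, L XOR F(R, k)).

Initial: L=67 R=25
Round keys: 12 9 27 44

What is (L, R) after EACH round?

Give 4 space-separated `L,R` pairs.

Round 1 (k=12): L=25 R=112
Round 2 (k=9): L=112 R=238
Round 3 (k=27): L=238 R=81
Round 4 (k=44): L=81 R=29

Answer: 25,112 112,238 238,81 81,29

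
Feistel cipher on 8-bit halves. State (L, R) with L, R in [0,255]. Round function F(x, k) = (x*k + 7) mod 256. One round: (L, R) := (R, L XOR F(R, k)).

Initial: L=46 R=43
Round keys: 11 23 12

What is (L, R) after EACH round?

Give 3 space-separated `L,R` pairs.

Round 1 (k=11): L=43 R=206
Round 2 (k=23): L=206 R=162
Round 3 (k=12): L=162 R=81

Answer: 43,206 206,162 162,81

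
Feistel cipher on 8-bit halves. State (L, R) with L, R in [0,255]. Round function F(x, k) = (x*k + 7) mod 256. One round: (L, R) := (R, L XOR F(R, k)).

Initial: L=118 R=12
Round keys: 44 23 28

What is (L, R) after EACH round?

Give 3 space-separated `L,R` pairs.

Round 1 (k=44): L=12 R=97
Round 2 (k=23): L=97 R=178
Round 3 (k=28): L=178 R=30

Answer: 12,97 97,178 178,30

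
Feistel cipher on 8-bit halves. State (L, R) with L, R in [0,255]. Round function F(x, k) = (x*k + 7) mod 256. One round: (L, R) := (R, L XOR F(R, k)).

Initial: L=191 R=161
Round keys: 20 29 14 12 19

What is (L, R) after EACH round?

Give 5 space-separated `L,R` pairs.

Answer: 161,36 36,186 186,23 23,161 161,237

Derivation:
Round 1 (k=20): L=161 R=36
Round 2 (k=29): L=36 R=186
Round 3 (k=14): L=186 R=23
Round 4 (k=12): L=23 R=161
Round 5 (k=19): L=161 R=237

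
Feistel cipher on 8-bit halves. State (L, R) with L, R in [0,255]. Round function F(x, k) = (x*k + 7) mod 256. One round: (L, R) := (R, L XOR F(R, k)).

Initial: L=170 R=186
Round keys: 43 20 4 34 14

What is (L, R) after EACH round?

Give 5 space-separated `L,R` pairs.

Round 1 (k=43): L=186 R=239
Round 2 (k=20): L=239 R=9
Round 3 (k=4): L=9 R=196
Round 4 (k=34): L=196 R=6
Round 5 (k=14): L=6 R=159

Answer: 186,239 239,9 9,196 196,6 6,159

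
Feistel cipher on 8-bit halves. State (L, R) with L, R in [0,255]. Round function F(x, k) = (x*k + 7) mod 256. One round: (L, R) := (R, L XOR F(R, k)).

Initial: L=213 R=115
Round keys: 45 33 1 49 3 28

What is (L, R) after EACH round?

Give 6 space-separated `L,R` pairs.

Answer: 115,235 235,33 33,195 195,123 123,187 187,0

Derivation:
Round 1 (k=45): L=115 R=235
Round 2 (k=33): L=235 R=33
Round 3 (k=1): L=33 R=195
Round 4 (k=49): L=195 R=123
Round 5 (k=3): L=123 R=187
Round 6 (k=28): L=187 R=0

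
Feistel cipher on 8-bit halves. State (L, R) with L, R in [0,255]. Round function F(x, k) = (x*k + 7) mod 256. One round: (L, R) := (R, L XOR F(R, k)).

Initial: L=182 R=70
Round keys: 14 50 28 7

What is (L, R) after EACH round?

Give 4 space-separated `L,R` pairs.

Answer: 70,109 109,23 23,230 230,70

Derivation:
Round 1 (k=14): L=70 R=109
Round 2 (k=50): L=109 R=23
Round 3 (k=28): L=23 R=230
Round 4 (k=7): L=230 R=70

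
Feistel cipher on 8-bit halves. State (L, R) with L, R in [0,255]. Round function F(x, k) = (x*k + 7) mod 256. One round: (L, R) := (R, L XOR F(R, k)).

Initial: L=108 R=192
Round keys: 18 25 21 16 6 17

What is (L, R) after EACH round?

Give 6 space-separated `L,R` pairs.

Answer: 192,235 235,58 58,34 34,29 29,151 151,19

Derivation:
Round 1 (k=18): L=192 R=235
Round 2 (k=25): L=235 R=58
Round 3 (k=21): L=58 R=34
Round 4 (k=16): L=34 R=29
Round 5 (k=6): L=29 R=151
Round 6 (k=17): L=151 R=19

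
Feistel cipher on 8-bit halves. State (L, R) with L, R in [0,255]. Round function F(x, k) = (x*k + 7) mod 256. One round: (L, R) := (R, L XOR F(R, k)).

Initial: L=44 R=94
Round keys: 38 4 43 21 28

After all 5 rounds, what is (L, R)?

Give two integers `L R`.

Answer: 209 114

Derivation:
Round 1 (k=38): L=94 R=215
Round 2 (k=4): L=215 R=61
Round 3 (k=43): L=61 R=145
Round 4 (k=21): L=145 R=209
Round 5 (k=28): L=209 R=114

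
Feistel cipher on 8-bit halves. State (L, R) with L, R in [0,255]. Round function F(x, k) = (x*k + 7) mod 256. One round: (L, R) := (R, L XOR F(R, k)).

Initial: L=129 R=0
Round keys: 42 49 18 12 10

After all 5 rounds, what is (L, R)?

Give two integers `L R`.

Round 1 (k=42): L=0 R=134
Round 2 (k=49): L=134 R=173
Round 3 (k=18): L=173 R=183
Round 4 (k=12): L=183 R=54
Round 5 (k=10): L=54 R=148

Answer: 54 148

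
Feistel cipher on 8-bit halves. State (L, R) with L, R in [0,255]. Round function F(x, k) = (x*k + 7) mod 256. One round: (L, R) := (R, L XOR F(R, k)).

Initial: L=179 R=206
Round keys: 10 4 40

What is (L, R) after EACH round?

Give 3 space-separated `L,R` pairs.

Answer: 206,160 160,73 73,207

Derivation:
Round 1 (k=10): L=206 R=160
Round 2 (k=4): L=160 R=73
Round 3 (k=40): L=73 R=207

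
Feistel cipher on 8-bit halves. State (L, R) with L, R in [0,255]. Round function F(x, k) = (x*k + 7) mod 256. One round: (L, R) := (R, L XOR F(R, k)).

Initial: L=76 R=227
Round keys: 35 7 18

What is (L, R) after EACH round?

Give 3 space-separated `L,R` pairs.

Answer: 227,92 92,104 104,11

Derivation:
Round 1 (k=35): L=227 R=92
Round 2 (k=7): L=92 R=104
Round 3 (k=18): L=104 R=11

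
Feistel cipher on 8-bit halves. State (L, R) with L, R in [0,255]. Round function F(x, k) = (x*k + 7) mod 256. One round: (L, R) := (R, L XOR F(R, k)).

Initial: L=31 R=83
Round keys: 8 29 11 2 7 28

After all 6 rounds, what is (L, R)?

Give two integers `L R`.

Round 1 (k=8): L=83 R=128
Round 2 (k=29): L=128 R=212
Round 3 (k=11): L=212 R=163
Round 4 (k=2): L=163 R=153
Round 5 (k=7): L=153 R=149
Round 6 (k=28): L=149 R=202

Answer: 149 202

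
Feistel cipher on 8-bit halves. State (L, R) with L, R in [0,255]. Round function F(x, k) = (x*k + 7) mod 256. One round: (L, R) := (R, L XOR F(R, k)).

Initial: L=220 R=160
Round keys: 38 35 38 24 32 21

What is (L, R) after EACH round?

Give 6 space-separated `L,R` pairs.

Round 1 (k=38): L=160 R=27
Round 2 (k=35): L=27 R=24
Round 3 (k=38): L=24 R=140
Round 4 (k=24): L=140 R=63
Round 5 (k=32): L=63 R=107
Round 6 (k=21): L=107 R=241

Answer: 160,27 27,24 24,140 140,63 63,107 107,241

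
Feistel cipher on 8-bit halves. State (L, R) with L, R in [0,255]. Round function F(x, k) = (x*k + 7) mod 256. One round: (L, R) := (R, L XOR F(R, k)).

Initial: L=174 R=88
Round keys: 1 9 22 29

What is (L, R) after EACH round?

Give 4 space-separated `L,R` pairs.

Round 1 (k=1): L=88 R=241
Round 2 (k=9): L=241 R=216
Round 3 (k=22): L=216 R=102
Round 4 (k=29): L=102 R=77

Answer: 88,241 241,216 216,102 102,77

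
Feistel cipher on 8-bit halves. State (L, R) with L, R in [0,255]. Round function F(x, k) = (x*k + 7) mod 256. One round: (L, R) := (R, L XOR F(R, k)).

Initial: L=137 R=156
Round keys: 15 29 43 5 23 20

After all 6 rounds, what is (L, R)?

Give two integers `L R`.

Round 1 (k=15): L=156 R=162
Round 2 (k=29): L=162 R=253
Round 3 (k=43): L=253 R=36
Round 4 (k=5): L=36 R=70
Round 5 (k=23): L=70 R=117
Round 6 (k=20): L=117 R=109

Answer: 117 109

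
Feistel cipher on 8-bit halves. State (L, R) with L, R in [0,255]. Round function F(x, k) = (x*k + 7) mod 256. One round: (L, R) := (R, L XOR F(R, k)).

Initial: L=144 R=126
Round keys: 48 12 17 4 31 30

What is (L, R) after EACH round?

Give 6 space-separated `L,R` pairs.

Round 1 (k=48): L=126 R=55
Round 2 (k=12): L=55 R=229
Round 3 (k=17): L=229 R=11
Round 4 (k=4): L=11 R=214
Round 5 (k=31): L=214 R=250
Round 6 (k=30): L=250 R=133

Answer: 126,55 55,229 229,11 11,214 214,250 250,133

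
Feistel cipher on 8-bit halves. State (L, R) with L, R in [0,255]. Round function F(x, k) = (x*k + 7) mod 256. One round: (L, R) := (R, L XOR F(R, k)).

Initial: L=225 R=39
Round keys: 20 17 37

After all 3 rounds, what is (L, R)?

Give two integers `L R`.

Round 1 (k=20): L=39 R=242
Round 2 (k=17): L=242 R=62
Round 3 (k=37): L=62 R=15

Answer: 62 15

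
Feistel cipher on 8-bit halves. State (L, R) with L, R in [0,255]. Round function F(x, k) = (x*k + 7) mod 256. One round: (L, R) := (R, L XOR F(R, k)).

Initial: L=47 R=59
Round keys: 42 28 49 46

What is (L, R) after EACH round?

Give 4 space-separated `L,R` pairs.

Answer: 59,154 154,228 228,49 49,49

Derivation:
Round 1 (k=42): L=59 R=154
Round 2 (k=28): L=154 R=228
Round 3 (k=49): L=228 R=49
Round 4 (k=46): L=49 R=49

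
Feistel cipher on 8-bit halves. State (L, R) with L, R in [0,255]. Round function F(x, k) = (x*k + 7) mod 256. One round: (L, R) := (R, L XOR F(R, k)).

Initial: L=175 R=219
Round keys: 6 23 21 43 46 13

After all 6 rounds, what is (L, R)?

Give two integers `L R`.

Answer: 36 45

Derivation:
Round 1 (k=6): L=219 R=134
Round 2 (k=23): L=134 R=202
Round 3 (k=21): L=202 R=31
Round 4 (k=43): L=31 R=246
Round 5 (k=46): L=246 R=36
Round 6 (k=13): L=36 R=45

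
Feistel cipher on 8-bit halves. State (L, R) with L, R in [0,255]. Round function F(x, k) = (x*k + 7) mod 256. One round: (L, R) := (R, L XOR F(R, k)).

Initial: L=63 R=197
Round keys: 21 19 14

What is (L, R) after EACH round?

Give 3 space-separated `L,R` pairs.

Answer: 197,15 15,225 225,90

Derivation:
Round 1 (k=21): L=197 R=15
Round 2 (k=19): L=15 R=225
Round 3 (k=14): L=225 R=90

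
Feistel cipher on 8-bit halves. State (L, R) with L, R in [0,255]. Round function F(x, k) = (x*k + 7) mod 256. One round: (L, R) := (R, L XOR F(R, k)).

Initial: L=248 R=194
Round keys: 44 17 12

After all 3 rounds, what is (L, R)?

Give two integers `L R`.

Answer: 220 240

Derivation:
Round 1 (k=44): L=194 R=167
Round 2 (k=17): L=167 R=220
Round 3 (k=12): L=220 R=240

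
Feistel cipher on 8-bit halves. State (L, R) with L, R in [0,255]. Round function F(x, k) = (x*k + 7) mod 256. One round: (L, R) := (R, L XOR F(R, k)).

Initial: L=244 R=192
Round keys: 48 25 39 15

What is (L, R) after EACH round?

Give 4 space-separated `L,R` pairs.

Round 1 (k=48): L=192 R=243
Round 2 (k=25): L=243 R=2
Round 3 (k=39): L=2 R=166
Round 4 (k=15): L=166 R=195

Answer: 192,243 243,2 2,166 166,195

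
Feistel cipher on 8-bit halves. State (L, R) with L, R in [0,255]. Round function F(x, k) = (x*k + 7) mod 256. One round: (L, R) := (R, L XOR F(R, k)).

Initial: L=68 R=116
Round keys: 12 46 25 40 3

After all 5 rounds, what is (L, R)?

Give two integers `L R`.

Round 1 (k=12): L=116 R=51
Round 2 (k=46): L=51 R=69
Round 3 (k=25): L=69 R=247
Round 4 (k=40): L=247 R=218
Round 5 (k=3): L=218 R=98

Answer: 218 98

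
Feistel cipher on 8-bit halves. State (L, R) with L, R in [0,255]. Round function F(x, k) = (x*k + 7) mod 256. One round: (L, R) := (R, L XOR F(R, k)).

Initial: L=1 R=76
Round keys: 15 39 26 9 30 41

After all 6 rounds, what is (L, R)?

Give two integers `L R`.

Answer: 234 74

Derivation:
Round 1 (k=15): L=76 R=122
Round 2 (k=39): L=122 R=209
Round 3 (k=26): L=209 R=59
Round 4 (k=9): L=59 R=203
Round 5 (k=30): L=203 R=234
Round 6 (k=41): L=234 R=74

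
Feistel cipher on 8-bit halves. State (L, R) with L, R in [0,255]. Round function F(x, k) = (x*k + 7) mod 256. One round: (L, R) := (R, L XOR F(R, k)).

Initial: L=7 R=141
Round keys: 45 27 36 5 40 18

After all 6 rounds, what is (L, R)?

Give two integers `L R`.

Round 1 (k=45): L=141 R=215
Round 2 (k=27): L=215 R=57
Round 3 (k=36): L=57 R=220
Round 4 (k=5): L=220 R=106
Round 5 (k=40): L=106 R=75
Round 6 (k=18): L=75 R=39

Answer: 75 39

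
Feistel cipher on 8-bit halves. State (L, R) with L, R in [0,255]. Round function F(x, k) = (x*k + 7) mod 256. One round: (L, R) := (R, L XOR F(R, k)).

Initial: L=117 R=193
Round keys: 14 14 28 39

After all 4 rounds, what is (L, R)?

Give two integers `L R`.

Answer: 79 150

Derivation:
Round 1 (k=14): L=193 R=224
Round 2 (k=14): L=224 R=134
Round 3 (k=28): L=134 R=79
Round 4 (k=39): L=79 R=150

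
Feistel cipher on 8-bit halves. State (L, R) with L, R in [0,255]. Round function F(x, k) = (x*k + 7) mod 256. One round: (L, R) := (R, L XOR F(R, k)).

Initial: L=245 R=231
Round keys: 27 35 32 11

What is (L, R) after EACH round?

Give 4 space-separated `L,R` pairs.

Round 1 (k=27): L=231 R=145
Round 2 (k=35): L=145 R=61
Round 3 (k=32): L=61 R=54
Round 4 (k=11): L=54 R=100

Answer: 231,145 145,61 61,54 54,100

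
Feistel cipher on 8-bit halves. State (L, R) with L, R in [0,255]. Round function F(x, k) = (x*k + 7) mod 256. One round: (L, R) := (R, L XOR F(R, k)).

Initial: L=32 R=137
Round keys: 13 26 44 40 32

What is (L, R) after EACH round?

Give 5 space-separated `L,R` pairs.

Answer: 137,220 220,214 214,19 19,41 41,52

Derivation:
Round 1 (k=13): L=137 R=220
Round 2 (k=26): L=220 R=214
Round 3 (k=44): L=214 R=19
Round 4 (k=40): L=19 R=41
Round 5 (k=32): L=41 R=52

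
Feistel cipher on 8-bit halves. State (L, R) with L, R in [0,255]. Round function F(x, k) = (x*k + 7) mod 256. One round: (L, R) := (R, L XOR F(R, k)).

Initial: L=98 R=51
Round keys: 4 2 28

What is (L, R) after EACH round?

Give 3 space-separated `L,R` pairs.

Round 1 (k=4): L=51 R=177
Round 2 (k=2): L=177 R=90
Round 3 (k=28): L=90 R=110

Answer: 51,177 177,90 90,110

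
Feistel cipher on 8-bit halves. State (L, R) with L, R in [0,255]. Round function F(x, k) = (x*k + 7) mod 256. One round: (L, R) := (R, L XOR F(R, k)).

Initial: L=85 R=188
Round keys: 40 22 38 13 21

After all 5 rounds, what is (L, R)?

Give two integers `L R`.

Answer: 241 127

Derivation:
Round 1 (k=40): L=188 R=50
Round 2 (k=22): L=50 R=239
Round 3 (k=38): L=239 R=179
Round 4 (k=13): L=179 R=241
Round 5 (k=21): L=241 R=127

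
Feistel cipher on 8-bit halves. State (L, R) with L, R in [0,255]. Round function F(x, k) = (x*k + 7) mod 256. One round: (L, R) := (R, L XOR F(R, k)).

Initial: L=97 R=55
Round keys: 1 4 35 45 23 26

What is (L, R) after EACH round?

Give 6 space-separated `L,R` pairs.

Round 1 (k=1): L=55 R=95
Round 2 (k=4): L=95 R=180
Round 3 (k=35): L=180 R=252
Round 4 (k=45): L=252 R=231
Round 5 (k=23): L=231 R=52
Round 6 (k=26): L=52 R=168

Answer: 55,95 95,180 180,252 252,231 231,52 52,168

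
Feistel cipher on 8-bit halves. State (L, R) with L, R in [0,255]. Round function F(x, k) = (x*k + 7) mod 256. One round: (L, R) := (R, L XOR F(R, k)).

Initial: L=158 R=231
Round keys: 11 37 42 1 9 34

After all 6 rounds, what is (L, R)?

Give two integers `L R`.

Answer: 140 65

Derivation:
Round 1 (k=11): L=231 R=106
Round 2 (k=37): L=106 R=190
Round 3 (k=42): L=190 R=89
Round 4 (k=1): L=89 R=222
Round 5 (k=9): L=222 R=140
Round 6 (k=34): L=140 R=65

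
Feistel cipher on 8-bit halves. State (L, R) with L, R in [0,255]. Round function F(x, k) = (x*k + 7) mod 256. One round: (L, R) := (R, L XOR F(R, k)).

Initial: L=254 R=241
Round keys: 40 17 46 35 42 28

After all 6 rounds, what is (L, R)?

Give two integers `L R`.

Round 1 (k=40): L=241 R=81
Round 2 (k=17): L=81 R=153
Round 3 (k=46): L=153 R=212
Round 4 (k=35): L=212 R=154
Round 5 (k=42): L=154 R=159
Round 6 (k=28): L=159 R=241

Answer: 159 241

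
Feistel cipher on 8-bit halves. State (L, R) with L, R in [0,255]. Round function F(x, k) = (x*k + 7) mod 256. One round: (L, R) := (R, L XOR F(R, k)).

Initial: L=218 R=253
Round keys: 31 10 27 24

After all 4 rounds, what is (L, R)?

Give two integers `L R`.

Round 1 (k=31): L=253 R=112
Round 2 (k=10): L=112 R=154
Round 3 (k=27): L=154 R=53
Round 4 (k=24): L=53 R=101

Answer: 53 101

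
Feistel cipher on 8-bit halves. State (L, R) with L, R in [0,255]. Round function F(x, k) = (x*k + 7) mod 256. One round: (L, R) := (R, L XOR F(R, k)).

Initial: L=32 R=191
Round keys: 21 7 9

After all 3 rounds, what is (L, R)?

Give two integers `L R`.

Answer: 186 3

Derivation:
Round 1 (k=21): L=191 R=146
Round 2 (k=7): L=146 R=186
Round 3 (k=9): L=186 R=3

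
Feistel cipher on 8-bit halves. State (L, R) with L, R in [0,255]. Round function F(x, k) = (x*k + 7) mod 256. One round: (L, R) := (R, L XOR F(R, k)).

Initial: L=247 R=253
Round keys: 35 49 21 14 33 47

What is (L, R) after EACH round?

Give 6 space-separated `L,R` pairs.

Answer: 253,105 105,221 221,65 65,72 72,14 14,209

Derivation:
Round 1 (k=35): L=253 R=105
Round 2 (k=49): L=105 R=221
Round 3 (k=21): L=221 R=65
Round 4 (k=14): L=65 R=72
Round 5 (k=33): L=72 R=14
Round 6 (k=47): L=14 R=209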